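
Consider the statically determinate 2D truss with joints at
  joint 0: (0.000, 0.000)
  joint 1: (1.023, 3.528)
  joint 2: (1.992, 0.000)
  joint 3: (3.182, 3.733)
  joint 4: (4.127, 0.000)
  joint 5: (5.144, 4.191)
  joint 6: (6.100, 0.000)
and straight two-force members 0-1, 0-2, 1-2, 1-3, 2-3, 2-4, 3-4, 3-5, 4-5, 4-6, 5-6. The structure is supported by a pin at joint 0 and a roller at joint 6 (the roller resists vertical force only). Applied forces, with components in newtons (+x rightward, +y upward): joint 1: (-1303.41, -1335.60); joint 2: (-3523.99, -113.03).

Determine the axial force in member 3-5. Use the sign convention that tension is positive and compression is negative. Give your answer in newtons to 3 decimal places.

N=7 nodes, M=11 members, R=3 reactions → 2N=14, M+R=14
member 0 (0-1): L=3.6733, (cx,cy)=(0.2785,0.9604)
member 1 (0-2): L=1.9920, (cx,cy)=(1.0000,0.0000)
member 2 (1-2): L=3.6587, (cx,cy)=(0.2649,-0.9643)
member 3 (1-3): L=2.1687, (cx,cy)=(0.9955,0.0945)
member 4 (2-3): L=3.9181, (cx,cy)=(0.3037,0.9528)
member 5 (2-4): L=2.1350, (cx,cy)=(1.0000,0.0000)
member 6 (3-4): L=3.8508, (cx,cy)=(0.2454,-0.9694)
member 7 (3-5): L=2.0147, (cx,cy)=(0.9738,0.2273)
member 8 (4-5): L=4.3126, (cx,cy)=(0.2358,0.9718)
member 9 (4-6): L=1.9730, (cx,cy)=(1.0000,0.0000)
member 10 (5-6): L=4.2987, (cx,cy)=(0.2224,-0.9750)
solve A·x = −loads:
  F[0-1] = -2021.5504 N (compression)
  F[0-2] = -4264.4097 N (compression)
  F[1-2] = +683.4971 N (tension)
  F[1-3] = +561.9105 N (tension)
  F[2-3] = -573.1329 N (compression)
  F[2-4] = -385.3226 N (compression)
  F[3-4] = +567.7293 N (tension)
  F[3-5] = +252.6118 N (tension)
  F[4-5] = -566.3408 N (compression)
  F[4-6] = -112.4443 N (compression)
  F[5-6] = +505.6057 N (tension)
  Rx@0 = +4827.4000 N
  Ry@0 = +1941.5736 N
  Ry@6 = -492.9436 N

252.612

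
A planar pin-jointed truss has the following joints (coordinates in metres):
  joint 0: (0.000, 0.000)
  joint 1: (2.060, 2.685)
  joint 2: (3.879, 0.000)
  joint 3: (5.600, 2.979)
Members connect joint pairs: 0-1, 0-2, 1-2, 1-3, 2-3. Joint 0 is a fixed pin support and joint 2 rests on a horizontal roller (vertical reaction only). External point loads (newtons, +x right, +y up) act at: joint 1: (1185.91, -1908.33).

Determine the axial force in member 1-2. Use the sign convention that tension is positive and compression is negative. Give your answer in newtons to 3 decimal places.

N=4 nodes, M=5 members, R=3 reactions → 2N=8, M+R=8
member 0 (0-1): L=3.3842, (cx,cy)=(0.6087,0.7934)
member 1 (0-2): L=3.8790, (cx,cy)=(1.0000,0.0000)
member 2 (1-2): L=3.2431, (cx,cy)=(0.5609,-0.8279)
member 3 (1-3): L=3.5522, (cx,cy)=(0.9966,0.0828)
member 4 (2-3): L=3.4404, (cx,cy)=(0.5002,0.8659)
solve A·x = −loads:
  F[0-1] = -93.2827 N (compression)
  F[0-2] = +1242.6922 N (tension)
  F[1-2] = -2215.6296 N (compression)
  F[1-3] = -0.0000 N (compression)
  F[2-3] = +0.0000 N (tension)
  Rx@0 = -1185.9100 N
  Ry@0 = +74.0098 N
  Ry@2 = +1834.3202 N

-2215.630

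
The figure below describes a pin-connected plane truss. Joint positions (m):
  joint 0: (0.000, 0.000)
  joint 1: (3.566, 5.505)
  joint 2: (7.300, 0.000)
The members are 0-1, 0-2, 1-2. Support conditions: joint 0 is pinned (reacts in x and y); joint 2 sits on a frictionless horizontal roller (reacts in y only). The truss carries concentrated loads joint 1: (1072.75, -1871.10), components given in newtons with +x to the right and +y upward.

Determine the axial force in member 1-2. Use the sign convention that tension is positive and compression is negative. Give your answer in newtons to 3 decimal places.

N=3 nodes, M=3 members, R=3 reactions → 2N=6, M+R=6
member 0 (0-1): L=6.5591, (cx,cy)=(0.5437,0.8393)
member 1 (0-2): L=7.3000, (cx,cy)=(1.0000,0.0000)
member 2 (1-2): L=6.6519, (cx,cy)=(0.5613,-0.8276)
solve A·x = −loads:
  F[0-1] = -176.4686 N (compression)
  F[0-2] = +1168.6915 N (tension)
  F[1-2] = -2081.9550 N (compression)
  Rx@0 = -1072.7500 N
  Ry@0 = +148.1094 N
  Ry@2 = +1722.9906 N

-2081.955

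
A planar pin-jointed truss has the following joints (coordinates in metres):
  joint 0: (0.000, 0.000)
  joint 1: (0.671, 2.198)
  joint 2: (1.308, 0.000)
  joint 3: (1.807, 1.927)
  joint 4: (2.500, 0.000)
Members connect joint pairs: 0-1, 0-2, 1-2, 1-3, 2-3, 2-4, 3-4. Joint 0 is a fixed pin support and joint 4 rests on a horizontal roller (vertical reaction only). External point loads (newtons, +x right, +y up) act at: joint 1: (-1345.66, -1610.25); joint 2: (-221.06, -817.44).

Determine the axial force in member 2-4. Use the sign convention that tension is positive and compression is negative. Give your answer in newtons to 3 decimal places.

N=5 nodes, M=7 members, R=3 reactions → 2N=10, M+R=10
member 0 (0-1): L=2.2981, (cx,cy)=(0.2920,0.9564)
member 1 (0-2): L=1.3080, (cx,cy)=(1.0000,0.0000)
member 2 (1-2): L=2.2884, (cx,cy)=(0.2784,-0.9605)
member 3 (1-3): L=1.1679, (cx,cy)=(0.9727,-0.2320)
member 4 (2-3): L=1.9906, (cx,cy)=(0.2507,0.9681)
member 5 (2-4): L=1.1920, (cx,cy)=(1.0000,0.0000)
member 6 (3-4): L=2.0478, (cx,cy)=(0.3384,-0.9410)
solve A·x = −loads:
  F[0-1] = -2876.2486 N (compression)
  F[0-2] = -726.9264 N (compression)
  F[1-2] = +1140.8340 N (tension)
  F[1-3] = +193.5935 N (tension)
  F[2-3] = -287.4858 N (compression)
  F[2-4] = -116.2415 N (compression)
  F[3-4] = +343.4950 N (tension)
  Rx@0 = +1566.7200 N
  Ry@0 = +2750.9186 N
  Ry@4 = -323.2286 N

-116.242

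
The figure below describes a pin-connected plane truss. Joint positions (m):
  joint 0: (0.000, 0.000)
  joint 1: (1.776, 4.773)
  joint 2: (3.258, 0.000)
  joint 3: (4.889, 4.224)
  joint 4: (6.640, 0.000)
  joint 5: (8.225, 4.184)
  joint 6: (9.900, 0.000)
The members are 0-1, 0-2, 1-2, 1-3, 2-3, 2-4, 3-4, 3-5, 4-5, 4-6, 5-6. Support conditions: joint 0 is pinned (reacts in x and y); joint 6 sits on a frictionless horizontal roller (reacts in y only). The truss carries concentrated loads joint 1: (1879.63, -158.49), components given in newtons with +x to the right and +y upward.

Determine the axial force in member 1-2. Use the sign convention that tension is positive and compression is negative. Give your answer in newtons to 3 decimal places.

-724.568

N=7 nodes, M=11 members, R=3 reactions → 2N=14, M+R=14
member 0 (0-1): L=5.0927, (cx,cy)=(0.3487,0.9372)
member 1 (0-2): L=3.2580, (cx,cy)=(1.0000,0.0000)
member 2 (1-2): L=4.9978, (cx,cy)=(0.2965,-0.9550)
member 3 (1-3): L=3.1610, (cx,cy)=(0.9848,-0.1737)
member 4 (2-3): L=4.5280, (cx,cy)=(0.3602,0.9329)
member 5 (2-4): L=3.3820, (cx,cy)=(1.0000,0.0000)
member 6 (3-4): L=4.5725, (cx,cy)=(0.3829,-0.9238)
member 7 (3-5): L=3.3362, (cx,cy)=(0.9999,-0.0120)
member 8 (4-5): L=4.4742, (cx,cy)=(0.3543,0.9351)
member 9 (4-6): L=3.2600, (cx,cy)=(1.0000,0.0000)
member 10 (5-6): L=4.5068, (cx,cy)=(0.3717,-0.9284)
solve A·x = −loads:
  F[0-1] = +828.1408 N (tension)
  F[0-2] = +1590.8294 N (tension)
  F[1-2] = -724.5678 N (compression)
  F[1-3] = -1397.2061 N (compression)
  F[2-3] = +741.7724 N (tension)
  F[2-4] = +1108.7806 N (tension)
  F[3-4] = -1002.3546 N (compression)
  F[3-5] = -724.9934 N (compression)
  F[4-5] = +990.1631 N (tension)
  F[4-6] = +374.1694 N (tension)
  F[5-6] = -1006.7560 N (compression)
  Rx@0 = -1879.6300 N
  Ry@0 = -776.1516 N
  Ry@6 = +934.6416 N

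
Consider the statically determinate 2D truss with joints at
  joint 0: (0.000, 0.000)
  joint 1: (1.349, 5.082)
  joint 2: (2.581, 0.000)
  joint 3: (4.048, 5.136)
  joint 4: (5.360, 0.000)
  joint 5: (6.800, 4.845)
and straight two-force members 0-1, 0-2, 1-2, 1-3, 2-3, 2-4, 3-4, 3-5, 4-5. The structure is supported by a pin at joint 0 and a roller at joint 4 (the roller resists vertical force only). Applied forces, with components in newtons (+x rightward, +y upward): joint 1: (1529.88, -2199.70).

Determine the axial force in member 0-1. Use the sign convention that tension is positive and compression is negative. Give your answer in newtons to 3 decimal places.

N=6 nodes, M=9 members, R=3 reactions → 2N=12, M+R=12
member 0 (0-1): L=5.2580, (cx,cy)=(0.2566,0.9665)
member 1 (0-2): L=2.5810, (cx,cy)=(1.0000,0.0000)
member 2 (1-2): L=5.2292, (cx,cy)=(0.2356,-0.9719)
member 3 (1-3): L=2.6995, (cx,cy)=(0.9998,0.0200)
member 4 (2-3): L=5.3414, (cx,cy)=(0.2746,0.9615)
member 5 (2-4): L=2.7790, (cx,cy)=(1.0000,0.0000)
member 6 (3-4): L=5.3009, (cx,cy)=(0.2475,-0.9689)
member 7 (3-5): L=2.7673, (cx,cy)=(0.9945,-0.1052)
member 8 (4-5): L=5.0545, (cx,cy)=(0.2849,0.9586)
solve A·x = −loads:
  F[0-1] = -202.3219 N (compression)
  F[0-2] = +1581.7880 N (tension)
  F[1-2] = -2084.6540 N (compression)
  F[1-3] = -1090.8618 N (compression)
  F[2-3] = +2106.9954 N (tension)
  F[2-4] = +511.9636 N (tension)
  F[3-4] = -2068.5079 N (compression)
  F[3-5] = -0.0000 N (compression)
  F[4-5] = +0.0000 N (tension)
  Rx@0 = -1529.8800 N
  Ry@0 = +195.5497 N
  Ry@4 = +2004.1503 N

-202.322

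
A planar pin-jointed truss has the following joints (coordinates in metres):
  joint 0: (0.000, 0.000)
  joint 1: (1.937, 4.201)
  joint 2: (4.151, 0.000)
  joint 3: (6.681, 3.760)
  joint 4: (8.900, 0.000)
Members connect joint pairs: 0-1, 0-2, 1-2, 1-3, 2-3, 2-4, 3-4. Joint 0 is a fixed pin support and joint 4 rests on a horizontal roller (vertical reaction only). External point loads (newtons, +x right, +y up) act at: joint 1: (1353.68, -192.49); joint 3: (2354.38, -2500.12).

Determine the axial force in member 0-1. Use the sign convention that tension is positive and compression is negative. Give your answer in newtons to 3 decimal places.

N=5 nodes, M=7 members, R=3 reactions → 2N=10, M+R=10
member 0 (0-1): L=4.6261, (cx,cy)=(0.4187,0.9081)
member 1 (0-2): L=4.1510, (cx,cy)=(1.0000,0.0000)
member 2 (1-2): L=4.7487, (cx,cy)=(0.4662,-0.8847)
member 3 (1-3): L=4.7645, (cx,cy)=(0.9957,-0.0926)
member 4 (2-3): L=4.5319, (cx,cy)=(0.5583,0.8297)
member 5 (2-4): L=4.7490, (cx,cy)=(1.0000,0.0000)
member 6 (3-4): L=4.3660, (cx,cy)=(0.5083,-0.8612)
solve A·x = −loads:
  F[0-1] = +946.6681 N (tension)
  F[0-2] = +3311.6754 N (tension)
  F[1-2] = -1144.8490 N (compression)
  F[1-3] = -425.3558 N (compression)
  F[2-3] = +1220.7374 N (tension)
  F[2-4] = +2096.4214 N (tension)
  F[3-4] = -4124.7774 N (compression)
  Rx@0 = -3708.0600 N
  Ry@0 = -859.6859 N
  Ry@4 = +3552.2959 N

946.668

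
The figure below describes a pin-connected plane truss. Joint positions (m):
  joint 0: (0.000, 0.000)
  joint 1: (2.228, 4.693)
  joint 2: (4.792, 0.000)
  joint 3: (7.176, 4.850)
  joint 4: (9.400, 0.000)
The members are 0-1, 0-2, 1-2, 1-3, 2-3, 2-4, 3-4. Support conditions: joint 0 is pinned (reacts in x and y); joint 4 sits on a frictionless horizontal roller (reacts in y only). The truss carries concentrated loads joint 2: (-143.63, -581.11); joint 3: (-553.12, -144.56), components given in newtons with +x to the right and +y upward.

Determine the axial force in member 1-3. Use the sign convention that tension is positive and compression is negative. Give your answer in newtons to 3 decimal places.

N=5 nodes, M=7 members, R=3 reactions → 2N=10, M+R=10
member 0 (0-1): L=5.1950, (cx,cy)=(0.4289,0.9034)
member 1 (0-2): L=4.7920, (cx,cy)=(1.0000,0.0000)
member 2 (1-2): L=5.3477, (cx,cy)=(0.4795,-0.8776)
member 3 (1-3): L=4.9505, (cx,cy)=(0.9995,0.0317)
member 4 (2-3): L=5.4043, (cx,cy)=(0.4411,0.8974)
member 5 (2-4): L=4.6080, (cx,cy)=(1.0000,0.0000)
member 6 (3-4): L=5.3356, (cx,cy)=(0.4168,-0.9090)
solve A·x = −loads:
  F[0-1] = -669.1161 N (compression)
  F[0-2] = -409.7846 N (compression)
  F[1-2] = +666.8507 N (tension)
  F[1-3] = -606.9954 N (compression)
  F[2-3] = -4.5640 N (compression)
  F[2-4] = +55.5834 N (tension)
  F[3-4] = -133.3503 N (compression)
  Rx@0 = +696.7500 N
  Ry@0 = +604.4562 N
  Ry@4 = +121.2138 N

-606.995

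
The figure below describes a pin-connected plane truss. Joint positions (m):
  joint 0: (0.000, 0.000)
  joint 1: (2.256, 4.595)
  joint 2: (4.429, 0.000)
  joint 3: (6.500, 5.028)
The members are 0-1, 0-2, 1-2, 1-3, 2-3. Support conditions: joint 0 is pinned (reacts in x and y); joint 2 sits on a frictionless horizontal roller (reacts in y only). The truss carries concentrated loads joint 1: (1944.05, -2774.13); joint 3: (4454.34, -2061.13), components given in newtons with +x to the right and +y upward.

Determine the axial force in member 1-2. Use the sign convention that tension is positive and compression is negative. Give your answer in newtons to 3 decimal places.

-9829.217

N=4 nodes, M=5 members, R=3 reactions → 2N=8, M+R=8
member 0 (0-1): L=5.1189, (cx,cy)=(0.4407,0.8976)
member 1 (0-2): L=4.4290, (cx,cy)=(1.0000,0.0000)
member 2 (1-2): L=5.0829, (cx,cy)=(0.4275,-0.9040)
member 3 (1-3): L=4.2660, (cx,cy)=(0.9948,0.1015)
member 4 (2-3): L=5.4378, (cx,cy)=(0.3809,0.9246)
solve A·x = −loads:
  F[0-1] = +7437.6643 N (tension)
  F[0-2] = +3120.4915 N (tension)
  F[1-2] = -9829.2166 N (compression)
  F[1-3] = +5564.6868 N (tension)
  F[2-3] = -2839.9741 N (compression)
  Rx@0 = -6398.3900 N
  Ry@0 = -6676.3935 N
  Ry@2 = +11511.6535 N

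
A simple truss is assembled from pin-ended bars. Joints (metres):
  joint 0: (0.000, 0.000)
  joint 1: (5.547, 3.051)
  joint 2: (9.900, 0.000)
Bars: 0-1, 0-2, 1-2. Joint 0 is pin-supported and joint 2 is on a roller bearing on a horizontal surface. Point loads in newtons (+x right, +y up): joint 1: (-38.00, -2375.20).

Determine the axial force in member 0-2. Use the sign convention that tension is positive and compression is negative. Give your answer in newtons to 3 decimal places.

N=3 nodes, M=3 members, R=3 reactions → 2N=6, M+R=6
member 0 (0-1): L=6.3307, (cx,cy)=(0.8762,0.4819)
member 1 (0-2): L=9.9000, (cx,cy)=(1.0000,0.0000)
member 2 (1-2): L=5.3158, (cx,cy)=(0.8189,-0.5740)
solve A·x = −loads:
  F[0-1] = -2191.3223 N (compression)
  F[0-2] = +1882.0495 N (tension)
  F[1-2] = -2298.3016 N (compression)
  Rx@0 = +38.0000 N
  Ry@0 = +1056.0792 N
  Ry@2 = +1319.1208 N

1882.050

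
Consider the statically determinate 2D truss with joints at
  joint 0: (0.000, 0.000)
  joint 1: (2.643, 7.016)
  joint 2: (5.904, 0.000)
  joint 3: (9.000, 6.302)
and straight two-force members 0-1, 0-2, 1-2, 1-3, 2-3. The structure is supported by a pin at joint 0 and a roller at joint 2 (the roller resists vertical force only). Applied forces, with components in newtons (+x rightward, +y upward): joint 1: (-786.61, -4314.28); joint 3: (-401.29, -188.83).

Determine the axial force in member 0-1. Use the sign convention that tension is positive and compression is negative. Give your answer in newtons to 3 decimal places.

-3897.219

N=4 nodes, M=5 members, R=3 reactions → 2N=8, M+R=8
member 0 (0-1): L=7.4973, (cx,cy)=(0.3525,0.9358)
member 1 (0-2): L=5.9040, (cx,cy)=(1.0000,0.0000)
member 2 (1-2): L=7.7368, (cx,cy)=(0.4215,-0.9068)
member 3 (1-3): L=6.3970, (cx,cy)=(0.9938,-0.1116)
member 4 (2-3): L=7.0214, (cx,cy)=(0.4409,0.8975)
solve A·x = −loads:
  F[0-1] = -3897.2189 N (compression)
  F[0-2] = +185.9721 N (tension)
  F[1-2] = -699.5942 N (compression)
  F[1-3] = -294.2279 N (compression)
  F[2-3] = -246.9759 N (compression)
  Rx@0 = +1187.9000 N
  Ry@0 = +3647.0249 N
  Ry@2 = +856.0851 N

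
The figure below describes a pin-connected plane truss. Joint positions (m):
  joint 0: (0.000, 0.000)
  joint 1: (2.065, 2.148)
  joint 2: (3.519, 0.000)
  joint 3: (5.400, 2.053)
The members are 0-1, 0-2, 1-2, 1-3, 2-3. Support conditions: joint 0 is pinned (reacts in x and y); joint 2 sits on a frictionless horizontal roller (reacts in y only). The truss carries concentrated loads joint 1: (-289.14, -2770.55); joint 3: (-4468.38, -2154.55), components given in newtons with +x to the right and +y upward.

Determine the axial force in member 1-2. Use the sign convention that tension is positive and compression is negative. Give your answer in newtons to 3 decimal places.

N=4 nodes, M=5 members, R=3 reactions → 2N=8, M+R=8
member 0 (0-1): L=2.9796, (cx,cy)=(0.6930,0.7209)
member 1 (0-2): L=3.5190, (cx,cy)=(1.0000,0.0000)
member 2 (1-2): L=2.5938, (cx,cy)=(0.5606,-0.8281)
member 3 (1-3): L=3.3364, (cx,cy)=(0.9996,-0.0285)
member 4 (2-3): L=2.7844, (cx,cy)=(0.6755,0.7373)
solve A·x = −loads:
  F[0-1] = -3851.3796 N (compression)
  F[0-2] = -2088.3536 N (compression)
  F[1-2] = +90.7434 N (tension)
  F[1-3] = -2431.8795 N (compression)
  F[2-3] = -3016.0603 N (compression)
  Rx@0 = +4757.5200 N
  Ry@0 = +2776.4501 N
  Ry@2 = +2148.6499 N

90.743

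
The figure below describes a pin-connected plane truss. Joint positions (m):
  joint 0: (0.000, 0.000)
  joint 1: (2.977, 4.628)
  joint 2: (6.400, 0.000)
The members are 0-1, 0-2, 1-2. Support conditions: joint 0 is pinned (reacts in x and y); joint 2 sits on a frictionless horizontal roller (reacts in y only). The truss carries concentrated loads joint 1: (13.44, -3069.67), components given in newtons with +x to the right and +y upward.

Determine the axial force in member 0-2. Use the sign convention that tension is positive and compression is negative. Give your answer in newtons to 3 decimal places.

N=3 nodes, M=3 members, R=3 reactions → 2N=6, M+R=6
member 0 (0-1): L=5.5028, (cx,cy)=(0.5410,0.8410)
member 1 (0-2): L=6.4000, (cx,cy)=(1.0000,0.0000)
member 2 (1-2): L=5.7563, (cx,cy)=(0.5946,-0.8040)
solve A·x = −loads:
  F[0-1] = -1940.5786 N (compression)
  F[0-2] = +1063.2860 N (tension)
  F[1-2] = -1788.0874 N (compression)
  Rx@0 = -13.4400 N
  Ry@0 = +1632.0750 N
  Ry@2 = +1437.5950 N

1063.286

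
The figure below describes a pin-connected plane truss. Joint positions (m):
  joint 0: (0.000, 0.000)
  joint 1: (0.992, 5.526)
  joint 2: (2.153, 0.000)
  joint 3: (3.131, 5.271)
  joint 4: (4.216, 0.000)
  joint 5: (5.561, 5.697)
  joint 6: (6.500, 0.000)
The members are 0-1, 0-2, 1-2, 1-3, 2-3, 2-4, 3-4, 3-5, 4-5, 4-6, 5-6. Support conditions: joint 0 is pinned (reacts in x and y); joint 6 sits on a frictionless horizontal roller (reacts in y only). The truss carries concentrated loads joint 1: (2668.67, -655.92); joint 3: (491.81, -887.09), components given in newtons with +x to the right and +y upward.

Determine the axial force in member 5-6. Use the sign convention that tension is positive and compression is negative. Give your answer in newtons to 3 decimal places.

N=7 nodes, M=11 members, R=3 reactions → 2N=14, M+R=14
member 0 (0-1): L=5.6143, (cx,cy)=(0.1767,0.9843)
member 1 (0-2): L=2.1530, (cx,cy)=(1.0000,0.0000)
member 2 (1-2): L=5.6466, (cx,cy)=(0.2056,-0.9786)
member 3 (1-3): L=2.1541, (cx,cy)=(0.9930,-0.1184)
member 4 (2-3): L=5.3610, (cx,cy)=(0.1824,0.9832)
member 5 (2-4): L=2.0630, (cx,cy)=(1.0000,0.0000)
member 6 (3-4): L=5.3815, (cx,cy)=(0.2016,-0.9795)
member 7 (3-5): L=2.4671, (cx,cy)=(0.9850,0.1727)
member 8 (4-5): L=5.8536, (cx,cy)=(0.2298,0.9732)
member 9 (4-6): L=2.2840, (cx,cy)=(1.0000,0.0000)
member 10 (5-6): L=5.7739, (cx,cy)=(0.1626,-0.9867)
solve A·x = −loads:
  F[0-1] = +1678.4053 N (tension)
  F[0-2] = +2863.9215 N (tension)
  F[1-2] = -2122.5025 N (compression)
  F[1-3] = -1949.4130 N (compression)
  F[2-3] = +2112.6056 N (tension)
  F[2-4] = +2042.1139 N (tension)
  F[3-4] = -3501.1573 N (compression)
  F[3-5] = -1356.6015 N (compression)
  F[4-5] = +3523.5340 N (tension)
  F[4-6] = +526.6127 N (tension)
  F[5-6] = -3238.1163 N (compression)
  Rx@0 = -3160.4800 N
  Ry@0 = -1651.9981 N
  Ry@6 = +3195.0081 N

-3238.116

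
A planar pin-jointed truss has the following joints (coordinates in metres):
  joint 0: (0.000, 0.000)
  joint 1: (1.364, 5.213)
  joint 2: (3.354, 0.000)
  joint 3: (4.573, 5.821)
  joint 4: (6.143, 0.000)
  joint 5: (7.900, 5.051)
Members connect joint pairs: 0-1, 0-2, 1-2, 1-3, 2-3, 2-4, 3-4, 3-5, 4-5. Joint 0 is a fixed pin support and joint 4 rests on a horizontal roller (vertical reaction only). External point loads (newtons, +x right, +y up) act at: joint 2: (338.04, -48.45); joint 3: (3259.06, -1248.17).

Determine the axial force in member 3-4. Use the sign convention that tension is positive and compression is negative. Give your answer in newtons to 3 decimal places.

N=6 nodes, M=9 members, R=3 reactions → 2N=12, M+R=12
member 0 (0-1): L=5.3885, (cx,cy)=(0.2531,0.9674)
member 1 (0-2): L=3.3540, (cx,cy)=(1.0000,0.0000)
member 2 (1-2): L=5.5799, (cx,cy)=(0.3566,-0.9342)
member 3 (1-3): L=3.2661, (cx,cy)=(0.9825,0.1862)
member 4 (2-3): L=5.9473, (cx,cy)=(0.2050,0.9788)
member 5 (2-4): L=2.7890, (cx,cy)=(1.0000,0.0000)
member 6 (3-4): L=6.0290, (cx,cy)=(0.2604,-0.9655)
member 7 (3-5): L=3.4149, (cx,cy)=(0.9742,-0.2255)
member 8 (4-5): L=5.3479, (cx,cy)=(0.3285,0.9445)
solve A·x = −loads:
  F[0-1] = +2839.7146 N (tension)
  F[0-2] = +2878.2775 N (tension)
  F[1-2] = -2606.3085 N (compression)
  F[1-3] = +1677.6512 N (tension)
  F[2-3] = +2537.2455 N (tension)
  F[2-4] = +1090.6794 N (tension)
  F[3-4] = -4188.3535 N (compression)
  F[3-5] = -0.0000 N (compression)
  F[4-5] = +0.0000 N (tension)
  Rx@0 = -3597.1000 N
  Ry@0 = -2747.2301 N
  Ry@4 = +4043.8501 N

-4188.353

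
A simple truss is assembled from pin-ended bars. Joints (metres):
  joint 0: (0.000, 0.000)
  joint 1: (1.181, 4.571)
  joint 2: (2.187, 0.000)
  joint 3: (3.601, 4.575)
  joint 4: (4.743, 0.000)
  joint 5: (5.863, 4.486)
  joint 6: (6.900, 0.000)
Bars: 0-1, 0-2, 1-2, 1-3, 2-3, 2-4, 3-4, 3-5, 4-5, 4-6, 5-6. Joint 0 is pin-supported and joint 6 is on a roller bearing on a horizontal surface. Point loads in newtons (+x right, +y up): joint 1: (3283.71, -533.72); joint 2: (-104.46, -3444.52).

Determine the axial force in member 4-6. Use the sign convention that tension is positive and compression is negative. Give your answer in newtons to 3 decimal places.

776.352

N=7 nodes, M=11 members, R=3 reactions → 2N=14, M+R=14
member 0 (0-1): L=4.7211, (cx,cy)=(0.2502,0.9682)
member 1 (0-2): L=2.1870, (cx,cy)=(1.0000,0.0000)
member 2 (1-2): L=4.6804, (cx,cy)=(0.2149,-0.9766)
member 3 (1-3): L=2.4200, (cx,cy)=(1.0000,0.0017)
member 4 (2-3): L=4.7885, (cx,cy)=(0.2953,0.9554)
member 5 (2-4): L=2.5560, (cx,cy)=(1.0000,0.0000)
member 6 (3-4): L=4.7154, (cx,cy)=(0.2422,-0.9702)
member 7 (3-5): L=2.2638, (cx,cy)=(0.9992,-0.0393)
member 8 (4-5): L=4.6237, (cx,cy)=(0.2422,0.9702)
member 9 (4-6): L=2.1570, (cx,cy)=(1.0000,0.0000)
member 10 (5-6): L=4.6043, (cx,cy)=(0.2252,-0.9743)
solve A·x = −loads:
  F[0-1] = -640.1393 N (compression)
  F[0-2] = +3339.3831 N (tension)
  F[1-2] = +82.2681 N (tension)
  F[1-3] = -3461.5304 N (compression)
  F[2-3] = +3521.1917 N (tension)
  F[2-4] = +2421.7567 N (tension)
  F[3-4] = -3396.6533 N (compression)
  F[3-5] = -1600.3711 N (compression)
  F[4-5] = +3396.6917 N (tension)
  F[4-6] = +776.3522 N (tension)
  F[5-6] = -3447.0176 N (compression)
  Rx@0 = -3179.2500 N
  Ry@0 = +619.7868 N
  Ry@6 = +3358.4532 N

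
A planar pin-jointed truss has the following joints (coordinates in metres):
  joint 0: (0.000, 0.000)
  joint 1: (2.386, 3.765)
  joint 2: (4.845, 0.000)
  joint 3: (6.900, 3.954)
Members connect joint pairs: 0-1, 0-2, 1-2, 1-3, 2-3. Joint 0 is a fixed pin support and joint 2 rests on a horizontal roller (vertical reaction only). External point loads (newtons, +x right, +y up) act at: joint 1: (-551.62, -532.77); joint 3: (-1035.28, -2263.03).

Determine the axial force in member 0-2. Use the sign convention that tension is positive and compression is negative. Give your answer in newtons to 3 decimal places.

-1216.746

N=4 nodes, M=5 members, R=3 reactions → 2N=8, M+R=8
member 0 (0-1): L=4.4574, (cx,cy)=(0.5353,0.8447)
member 1 (0-2): L=4.8450, (cx,cy)=(1.0000,0.0000)
member 2 (1-2): L=4.4969, (cx,cy)=(0.5468,-0.8372)
member 3 (1-3): L=4.5180, (cx,cy)=(0.9991,0.0418)
member 4 (2-3): L=4.4561, (cx,cy)=(0.4612,0.8873)
solve A·x = −loads:
  F[0-1] = -691.4997 N (compression)
  F[0-2] = -1216.7456 N (compression)
  F[1-2] = +68.4942 N (tension)
  F[1-3] = +144.1375 N (tension)
  F[2-3] = -2557.2172 N (compression)
  Rx@0 = +1586.9000 N
  Ry@0 = +584.0869 N
  Ry@2 = +2211.7131 N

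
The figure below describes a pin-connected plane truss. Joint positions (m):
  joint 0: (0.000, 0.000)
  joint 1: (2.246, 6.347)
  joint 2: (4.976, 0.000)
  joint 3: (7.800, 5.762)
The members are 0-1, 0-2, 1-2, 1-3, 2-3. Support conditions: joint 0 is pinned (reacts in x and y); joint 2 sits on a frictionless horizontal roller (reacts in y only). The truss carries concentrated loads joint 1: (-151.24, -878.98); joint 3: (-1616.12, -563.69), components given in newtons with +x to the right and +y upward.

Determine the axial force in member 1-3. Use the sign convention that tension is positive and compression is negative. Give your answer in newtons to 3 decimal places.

N=4 nodes, M=5 members, R=3 reactions → 2N=8, M+R=8
member 0 (0-1): L=6.7327, (cx,cy)=(0.3336,0.9427)
member 1 (0-2): L=4.9760, (cx,cy)=(1.0000,0.0000)
member 2 (1-2): L=6.9092, (cx,cy)=(0.3951,-0.9186)
member 3 (1-3): L=5.5847, (cx,cy)=(0.9945,-0.1048)
member 4 (2-3): L=6.4168, (cx,cy)=(0.4401,0.8980)
solve A·x = −loads:
  F[0-1] = -2361.9415 N (compression)
  F[0-2] = -979.4236 N (compression)
  F[1-2] = +1613.1211 N (tension)
  F[1-3] = -1281.1277 N (compression)
  F[2-3] = -777.1998 N (compression)
  Rx@0 = +1767.3600 N
  Ry@0 = +2226.6396 N
  Ry@2 = -783.9696 N

-1281.128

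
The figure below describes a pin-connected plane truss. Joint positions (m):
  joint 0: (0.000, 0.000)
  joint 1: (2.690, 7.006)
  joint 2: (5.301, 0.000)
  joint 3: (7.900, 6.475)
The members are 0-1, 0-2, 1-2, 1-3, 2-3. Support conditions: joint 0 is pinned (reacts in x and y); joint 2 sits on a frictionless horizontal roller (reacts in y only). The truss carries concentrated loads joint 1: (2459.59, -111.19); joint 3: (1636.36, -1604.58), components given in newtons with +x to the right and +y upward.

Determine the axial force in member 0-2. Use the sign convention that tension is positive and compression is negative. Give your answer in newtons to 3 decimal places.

N=4 nodes, M=5 members, R=3 reactions → 2N=8, M+R=8
member 0 (0-1): L=7.5047, (cx,cy)=(0.3584,0.9336)
member 1 (0-2): L=5.3010, (cx,cy)=(1.0000,0.0000)
member 2 (1-2): L=7.4767, (cx,cy)=(0.3492,-0.9370)
member 3 (1-3): L=5.2370, (cx,cy)=(0.9948,-0.1014)
member 4 (2-3): L=6.9771, (cx,cy)=(0.3725,0.9280)
solve A·x = −loads:
  F[0-1] = +6407.1256 N (tension)
  F[0-2] = +1799.3589 N (tension)
  F[1-2] = -6740.2080 N (compression)
  F[1-3] = +2202.1472 N (tension)
  F[2-3] = -1488.4146 N (compression)
  Rx@0 = -4095.9500 N
  Ry@0 = -5981.3818 N
  Ry@2 = +7697.1518 N

1799.359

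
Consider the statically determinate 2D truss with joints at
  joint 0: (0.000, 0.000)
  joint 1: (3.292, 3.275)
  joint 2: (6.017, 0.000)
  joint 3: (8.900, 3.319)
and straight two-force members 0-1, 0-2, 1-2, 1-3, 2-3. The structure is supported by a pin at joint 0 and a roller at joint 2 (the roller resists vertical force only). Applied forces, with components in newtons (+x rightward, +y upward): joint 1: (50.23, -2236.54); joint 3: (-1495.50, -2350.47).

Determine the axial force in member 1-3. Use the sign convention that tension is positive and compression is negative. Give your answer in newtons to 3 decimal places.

549.966

N=4 nodes, M=5 members, R=3 reactions → 2N=8, M+R=8
member 0 (0-1): L=4.6436, (cx,cy)=(0.7089,0.7053)
member 1 (0-2): L=6.0170, (cx,cy)=(1.0000,0.0000)
member 2 (1-2): L=4.2604, (cx,cy)=(0.6396,-0.7687)
member 3 (1-3): L=5.6082, (cx,cy)=(1.0000,0.0078)
member 4 (2-3): L=4.3963, (cx,cy)=(0.6558,0.7550)
solve A·x = −loads:
  F[0-1] = -970.2129 N (compression)
  F[0-2] = -757.4522 N (compression)
  F[1-2] = -2013.7312 N (compression)
  F[1-3] = +549.9658 N (tension)
  F[2-3] = -3119.1141 N (compression)
  Rx@0 = +1445.2700 N
  Ry@0 = +684.2659 N
  Ry@2 = +3902.7441 N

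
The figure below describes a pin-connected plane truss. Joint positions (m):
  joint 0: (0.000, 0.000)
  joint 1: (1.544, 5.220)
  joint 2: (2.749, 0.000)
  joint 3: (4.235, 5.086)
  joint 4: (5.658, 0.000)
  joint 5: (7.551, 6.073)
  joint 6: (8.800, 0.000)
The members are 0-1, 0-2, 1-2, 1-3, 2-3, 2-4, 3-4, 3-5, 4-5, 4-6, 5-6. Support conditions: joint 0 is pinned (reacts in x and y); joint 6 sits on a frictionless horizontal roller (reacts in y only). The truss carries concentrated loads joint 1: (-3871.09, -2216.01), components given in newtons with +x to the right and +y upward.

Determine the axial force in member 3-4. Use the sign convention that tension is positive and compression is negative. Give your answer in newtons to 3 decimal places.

2316.914

N=7 nodes, M=11 members, R=3 reactions → 2N=14, M+R=14
member 0 (0-1): L=5.4436, (cx,cy)=(0.2836,0.9589)
member 1 (0-2): L=2.7490, (cx,cy)=(1.0000,0.0000)
member 2 (1-2): L=5.3573, (cx,cy)=(0.2249,-0.9744)
member 3 (1-3): L=2.6943, (cx,cy)=(0.9988,-0.0497)
member 4 (2-3): L=5.2986, (cx,cy)=(0.2804,0.9599)
member 5 (2-4): L=2.9090, (cx,cy)=(1.0000,0.0000)
member 6 (3-4): L=5.2813, (cx,cy)=(0.2694,-0.9630)
member 7 (3-5): L=3.4598, (cx,cy)=(0.9584,0.2853)
member 8 (4-5): L=6.3612, (cx,cy)=(0.2976,0.9547)
member 9 (4-6): L=3.1420, (cx,cy)=(1.0000,0.0000)
member 10 (5-6): L=6.2001, (cx,cy)=(0.2014,-0.9795)
solve A·x = −loads:
  F[0-1] = -4300.0584 N (compression)
  F[0-2] = -2651.4302 N (compression)
  F[1-2] = +1843.3010 N (tension)
  F[1-3] = +2239.5923 N (tension)
  F[2-3] = -1871.1591 N (compression)
  F[2-4] = -1712.0556 N (compression)
  F[3-4] = +2316.9143 N (tension)
  F[3-5] = +1134.9488 N (tension)
  F[4-5] = -2337.1106 N (compression)
  F[4-6] = -392.2948 N (compression)
  F[5-6] = +1947.3739 N (tension)
  Rx@0 = +3871.0900 N
  Ry@0 = +4123.4612 N
  Ry@6 = -1907.4512 N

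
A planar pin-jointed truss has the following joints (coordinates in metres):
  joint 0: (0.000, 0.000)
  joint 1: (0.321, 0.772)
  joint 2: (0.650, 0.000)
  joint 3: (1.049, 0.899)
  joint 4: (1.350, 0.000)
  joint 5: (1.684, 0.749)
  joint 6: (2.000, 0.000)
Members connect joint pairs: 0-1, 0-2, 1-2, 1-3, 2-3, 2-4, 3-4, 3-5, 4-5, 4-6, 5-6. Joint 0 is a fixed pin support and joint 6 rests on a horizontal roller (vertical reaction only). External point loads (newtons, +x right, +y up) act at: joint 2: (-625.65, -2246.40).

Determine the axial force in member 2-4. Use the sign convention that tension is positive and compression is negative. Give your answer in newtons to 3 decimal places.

772.309

N=7 nodes, M=11 members, R=3 reactions → 2N=14, M+R=14
member 0 (0-1): L=0.8361, (cx,cy)=(0.3839,0.9234)
member 1 (0-2): L=0.6500, (cx,cy)=(1.0000,0.0000)
member 2 (1-2): L=0.8392, (cx,cy)=(0.3920,-0.9199)
member 3 (1-3): L=0.7390, (cx,cy)=(0.9851,0.1719)
member 4 (2-3): L=0.9836, (cx,cy)=(0.4057,0.9140)
member 5 (2-4): L=0.7000, (cx,cy)=(1.0000,0.0000)
member 6 (3-4): L=0.9481, (cx,cy)=(0.3175,-0.9483)
member 7 (3-5): L=0.6525, (cx,cy)=(0.9732,-0.2299)
member 8 (4-5): L=0.8201, (cx,cy)=(0.4073,0.9133)
member 9 (4-6): L=0.6500, (cx,cy)=(1.0000,0.0000)
member 10 (5-6): L=0.8129, (cx,cy)=(0.3887,-0.9214)
solve A·x = −loads:
  F[0-1] = -1642.1768 N (compression)
  F[0-2] = +4.8406 N (tension)
  F[1-2] = +1422.9254 N (tension)
  F[1-3] = -1206.2938 N (compression)
  F[2-3] = +1025.5647 N (tension)
  F[2-4] = +772.3093 N (tension)
  F[3-4] = -627.1252 N (compression)
  F[3-5] = -588.9766 N (compression)
  F[4-5] = +651.1255 N (tension)
  F[4-6] = +308.0177 N (tension)
  F[5-6] = -792.3962 N (compression)
  Rx@0 = +625.6500 N
  Ry@0 = +1516.3200 N
  Ry@6 = +730.0800 N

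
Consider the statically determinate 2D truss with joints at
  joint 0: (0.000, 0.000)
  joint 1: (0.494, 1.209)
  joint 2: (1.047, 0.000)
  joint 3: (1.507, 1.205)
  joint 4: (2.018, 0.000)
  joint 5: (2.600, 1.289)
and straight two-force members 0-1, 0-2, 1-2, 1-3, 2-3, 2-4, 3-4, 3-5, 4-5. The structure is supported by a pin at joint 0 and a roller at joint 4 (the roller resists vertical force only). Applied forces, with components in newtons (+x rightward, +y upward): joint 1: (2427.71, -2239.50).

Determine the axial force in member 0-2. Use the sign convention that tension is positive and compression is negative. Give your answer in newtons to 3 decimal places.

N=6 nodes, M=9 members, R=3 reactions → 2N=12, M+R=12
member 0 (0-1): L=1.3060, (cx,cy)=(0.3782,0.9257)
member 1 (0-2): L=1.0470, (cx,cy)=(1.0000,0.0000)
member 2 (1-2): L=1.3295, (cx,cy)=(0.4160,-0.9094)
member 3 (1-3): L=1.0130, (cx,cy)=(1.0000,-0.0039)
member 4 (2-3): L=1.2898, (cx,cy)=(0.3566,0.9342)
member 5 (2-4): L=0.9710, (cx,cy)=(1.0000,0.0000)
member 6 (3-4): L=1.3089, (cx,cy)=(0.3904,-0.9206)
member 7 (3-5): L=1.0962, (cx,cy)=(0.9971,0.0766)
member 8 (4-5): L=1.4143, (cx,cy)=(0.4115,0.9114)
solve A·x = −loads:
  F[0-1] = -255.8232 N (compression)
  F[0-2] = +2524.4739 N (tension)
  F[1-2] = -2195.2421 N (compression)
  F[1-3] = -1611.3639 N (compression)
  F[2-3] = +2136.8346 N (tension)
  F[2-4] = +849.2706 N (tension)
  F[3-4] = -2175.3160 N (compression)
  F[3-5] = +0.0000 N (tension)
  F[4-5] = -0.0000 N (compression)
  Rx@0 = -2427.7100 N
  Ry@0 = +236.8170 N
  Ry@4 = +2002.6830 N

2524.474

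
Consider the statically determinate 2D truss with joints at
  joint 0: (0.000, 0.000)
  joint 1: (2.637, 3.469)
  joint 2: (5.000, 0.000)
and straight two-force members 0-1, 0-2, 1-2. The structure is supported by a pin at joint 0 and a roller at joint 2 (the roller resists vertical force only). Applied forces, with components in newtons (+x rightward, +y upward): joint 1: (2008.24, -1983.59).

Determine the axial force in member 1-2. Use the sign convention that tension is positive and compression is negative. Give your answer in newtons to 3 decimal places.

N=3 nodes, M=3 members, R=3 reactions → 2N=6, M+R=6
member 0 (0-1): L=4.3575, (cx,cy)=(0.6052,0.7961)
member 1 (0-2): L=5.0000, (cx,cy)=(1.0000,0.0000)
member 2 (1-2): L=4.1973, (cx,cy)=(0.5630,-0.8265)
solve A·x = −loads:
  F[0-1] = +572.6317 N (tension)
  F[0-2] = +1661.7035 N (tension)
  F[1-2] = -2951.6495 N (compression)
  Rx@0 = -2008.2400 N
  Ry@0 = -455.8723 N
  Ry@2 = +2439.4623 N

-2951.649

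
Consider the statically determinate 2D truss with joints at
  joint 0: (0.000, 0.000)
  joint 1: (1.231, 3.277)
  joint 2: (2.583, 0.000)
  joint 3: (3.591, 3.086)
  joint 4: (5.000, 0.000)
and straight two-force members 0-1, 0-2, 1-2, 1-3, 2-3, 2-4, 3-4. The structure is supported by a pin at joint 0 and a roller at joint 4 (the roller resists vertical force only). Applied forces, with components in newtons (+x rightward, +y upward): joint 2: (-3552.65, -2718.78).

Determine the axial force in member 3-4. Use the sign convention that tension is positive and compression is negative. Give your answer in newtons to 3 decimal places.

-1543.993

N=5 nodes, M=7 members, R=3 reactions → 2N=10, M+R=10
member 0 (0-1): L=3.5006, (cx,cy)=(0.3517,0.9361)
member 1 (0-2): L=2.5830, (cx,cy)=(1.0000,0.0000)
member 2 (1-2): L=3.5449, (cx,cy)=(0.3814,-0.9244)
member 3 (1-3): L=2.3677, (cx,cy)=(0.9967,-0.0807)
member 4 (2-3): L=3.2465, (cx,cy)=(0.3105,0.9506)
member 5 (2-4): L=2.4170, (cx,cy)=(1.0000,0.0000)
member 6 (3-4): L=3.3924, (cx,cy)=(0.4153,-0.9097)
solve A·x = −loads:
  F[0-1] = -1403.9279 N (compression)
  F[0-2] = -3058.9509 N (compression)
  F[1-2] = +1515.5468 N (tension)
  F[1-3] = -1075.2149 N (compression)
  F[2-3] = +1386.3028 N (tension)
  F[2-4] = +641.2739 N (tension)
  F[3-4] = -1543.9927 N (compression)
  Rx@0 = +3552.6500 N
  Ry@0 = +1314.2583 N
  Ry@4 = +1404.5217 N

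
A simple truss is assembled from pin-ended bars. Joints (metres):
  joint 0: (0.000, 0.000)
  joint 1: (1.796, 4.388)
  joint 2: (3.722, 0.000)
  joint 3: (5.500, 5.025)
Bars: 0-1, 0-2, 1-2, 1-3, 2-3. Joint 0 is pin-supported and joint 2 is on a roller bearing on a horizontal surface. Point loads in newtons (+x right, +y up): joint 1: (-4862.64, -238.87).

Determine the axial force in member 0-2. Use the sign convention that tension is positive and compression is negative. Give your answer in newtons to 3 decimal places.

-2465.648

N=4 nodes, M=5 members, R=3 reactions → 2N=8, M+R=8
member 0 (0-1): L=4.7413, (cx,cy)=(0.3788,0.9255)
member 1 (0-2): L=3.7220, (cx,cy)=(1.0000,0.0000)
member 2 (1-2): L=4.7921, (cx,cy)=(0.4019,-0.9157)
member 3 (1-3): L=3.7584, (cx,cy)=(0.9855,0.1695)
member 4 (2-3): L=5.3303, (cx,cy)=(0.3336,0.9427)
solve A·x = −loads:
  F[0-1] = -6327.9053 N (compression)
  F[0-2] = -2465.6479 N (compression)
  F[1-2] = +6134.7763 N (tension)
  F[1-3] = -0.0000 N (compression)
  F[2-3] = -0.0000 N (compression)
  Rx@0 = +4862.6400 N
  Ry@0 = +5856.3482 N
  Ry@2 = -5617.4782 N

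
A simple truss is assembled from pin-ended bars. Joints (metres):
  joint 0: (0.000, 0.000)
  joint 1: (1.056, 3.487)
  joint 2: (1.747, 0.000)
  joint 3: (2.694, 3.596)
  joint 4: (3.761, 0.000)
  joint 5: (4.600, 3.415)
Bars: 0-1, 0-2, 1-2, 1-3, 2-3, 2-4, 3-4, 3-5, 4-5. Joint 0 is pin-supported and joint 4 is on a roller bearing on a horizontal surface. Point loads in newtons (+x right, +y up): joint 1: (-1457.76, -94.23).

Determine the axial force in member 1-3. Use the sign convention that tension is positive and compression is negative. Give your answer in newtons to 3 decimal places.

757.053

N=6 nodes, M=9 members, R=3 reactions → 2N=12, M+R=12
member 0 (0-1): L=3.6434, (cx,cy)=(0.2898,0.9571)
member 1 (0-2): L=1.7470, (cx,cy)=(1.0000,0.0000)
member 2 (1-2): L=3.5548, (cx,cy)=(0.1944,-0.9809)
member 3 (1-3): L=1.6416, (cx,cy)=(0.9978,0.0664)
member 4 (2-3): L=3.7186, (cx,cy)=(0.2547,0.9670)
member 5 (2-4): L=2.0140, (cx,cy)=(1.0000,0.0000)
member 6 (3-4): L=3.7510, (cx,cy)=(0.2845,-0.9587)
member 7 (3-5): L=1.9146, (cx,cy)=(0.9955,-0.0945)
member 8 (4-5): L=3.5166, (cx,cy)=(0.2386,0.9711)
solve A·x = −loads:
  F[0-1] = -1482.9873 N (compression)
  F[0-2] = -1027.9313 N (compression)
  F[1-2] = +1402.1116 N (tension)
  F[1-3] = +757.0529 N (tension)
  F[2-3] = -1422.2599 N (compression)
  F[2-4] = -393.1819 N (compression)
  F[3-4] = +1382.2022 N (tension)
  F[3-5] = -0.0000 N (compression)
  F[4-5] = +0.0000 N (tension)
  Rx@0 = +1457.7600 N
  Ry@0 = +1419.3303 N
  Ry@4 = -1325.1003 N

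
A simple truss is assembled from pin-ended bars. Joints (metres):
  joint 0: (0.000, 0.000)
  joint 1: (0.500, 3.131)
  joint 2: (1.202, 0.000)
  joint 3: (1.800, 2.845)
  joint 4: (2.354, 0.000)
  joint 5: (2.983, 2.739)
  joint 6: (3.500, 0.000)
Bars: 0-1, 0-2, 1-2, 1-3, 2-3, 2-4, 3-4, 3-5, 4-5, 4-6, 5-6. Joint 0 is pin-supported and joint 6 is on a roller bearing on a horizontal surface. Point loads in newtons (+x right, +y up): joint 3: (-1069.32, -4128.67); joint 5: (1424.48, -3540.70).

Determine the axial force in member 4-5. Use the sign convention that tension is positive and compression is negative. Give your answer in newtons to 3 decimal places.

1892.449

N=7 nodes, M=11 members, R=3 reactions → 2N=14, M+R=14
member 0 (0-1): L=3.1707, (cx,cy)=(0.1577,0.9875)
member 1 (0-2): L=1.2020, (cx,cy)=(1.0000,0.0000)
member 2 (1-2): L=3.2087, (cx,cy)=(0.2188,-0.9758)
member 3 (1-3): L=1.3311, (cx,cy)=(0.9766,-0.2149)
member 4 (2-3): L=2.9072, (cx,cy)=(0.2057,0.9786)
member 5 (2-4): L=1.1520, (cx,cy)=(1.0000,0.0000)
member 6 (3-4): L=2.8984, (cx,cy)=(0.1911,-0.9816)
member 7 (3-5): L=1.1877, (cx,cy)=(0.9960,-0.0892)
member 8 (4-5): L=2.8103, (cx,cy)=(0.2238,0.9746)
member 9 (4-6): L=1.1460, (cx,cy)=(1.0000,0.0000)
member 10 (5-6): L=2.7874, (cx,cy)=(0.1855,-0.9826)
solve A·x = −loads:
  F[0-1] = -2311.7379 N (compression)
  F[0-2] = +719.7101 N (tension)
  F[1-2] = +2547.3299 N (tension)
  F[1-3] = -943.8950 N (compression)
  F[2-3] = -2539.9354 N (compression)
  F[2-4] = +1799.4705 N (tension)
  F[3-4] = -1879.0829 N (compression)
  F[3-5] = -15.8908 N (compression)
  F[4-5] = +1892.4492 N (tension)
  F[4-6] = +1016.7397 N (tension)
  F[5-6] = -5481.6745 N (compression)
  Rx@0 = -355.1600 N
  Ry@0 = +2282.8130 N
  Ry@6 = +5386.5570 N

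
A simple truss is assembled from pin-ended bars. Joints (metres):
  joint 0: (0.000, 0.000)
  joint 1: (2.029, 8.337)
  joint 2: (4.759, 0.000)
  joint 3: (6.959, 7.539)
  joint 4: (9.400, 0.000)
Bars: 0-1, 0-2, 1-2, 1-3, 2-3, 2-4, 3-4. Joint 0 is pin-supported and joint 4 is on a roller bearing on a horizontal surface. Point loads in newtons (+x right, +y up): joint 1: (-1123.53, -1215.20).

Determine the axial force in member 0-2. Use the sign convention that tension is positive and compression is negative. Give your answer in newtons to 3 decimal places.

N=5 nodes, M=7 members, R=3 reactions → 2N=10, M+R=10
member 0 (0-1): L=8.5804, (cx,cy)=(0.2365,0.9716)
member 1 (0-2): L=4.7590, (cx,cy)=(1.0000,0.0000)
member 2 (1-2): L=8.7726, (cx,cy)=(0.3112,-0.9503)
member 3 (1-3): L=4.9942, (cx,cy)=(0.9872,-0.1598)
member 4 (2-3): L=7.8534, (cx,cy)=(0.2801,0.9600)
member 5 (2-4): L=4.6410, (cx,cy)=(1.0000,0.0000)
member 6 (3-4): L=7.9243, (cx,cy)=(0.3080,-0.9514)
solve A·x = −loads:
  F[0-1] = -2006.2739 N (compression)
  F[0-2] = -649.1053 N (compression)
  F[1-2] = +699.0263 N (tension)
  F[1-3] = +437.1881 N (tension)
  F[2-3] = -692.0242 N (compression)
  F[2-4] = -237.7128 N (compression)
  F[3-4] = +771.6980 N (tension)
  Rx@0 = +1123.5300 N
  Ry@0 = +1949.3733 N
  Ry@4 = -734.1733 N

-649.105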